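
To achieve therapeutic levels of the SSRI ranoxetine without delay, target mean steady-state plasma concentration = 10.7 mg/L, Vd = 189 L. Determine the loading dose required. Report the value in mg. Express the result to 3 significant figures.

LD = Css × Vd = 10.7 × 189 = 2022 mg

2020 mg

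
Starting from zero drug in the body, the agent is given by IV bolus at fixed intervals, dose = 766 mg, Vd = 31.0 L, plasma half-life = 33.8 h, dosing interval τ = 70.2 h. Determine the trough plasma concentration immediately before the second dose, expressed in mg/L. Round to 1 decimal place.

C₀ per dose = Dose / Vd = 766 / 31.0 = 24.71 mg/L
k = ln2 / t½ = 0.693147 / 33.8 = 0.02051 h⁻¹
Fraction remaining after one interval: r = e^(−kτ) = e^(−0.02051 × 70.2) = 0.2370
Before dose 2, 1 dose has been given (aged 1τ).
C_trough = C₀ × r = 24.71 × 0.2370 = 5.856 mg/L

5.9 mg/L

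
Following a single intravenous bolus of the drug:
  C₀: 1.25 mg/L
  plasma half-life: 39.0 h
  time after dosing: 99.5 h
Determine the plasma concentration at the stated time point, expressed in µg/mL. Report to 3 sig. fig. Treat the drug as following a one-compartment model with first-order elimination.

0.213 µg/mL

k = ln2 / t½ = 0.693147 / 39.0 = 0.01777 h⁻¹
C = C₀ · e^(−k·t) = 1.250 × e^(−0.01777 × 99.5)
  = 1.250 × 0.1707 = 0.2134 mg/L
(0.2134 mg/L = 0.2134 µg/mL)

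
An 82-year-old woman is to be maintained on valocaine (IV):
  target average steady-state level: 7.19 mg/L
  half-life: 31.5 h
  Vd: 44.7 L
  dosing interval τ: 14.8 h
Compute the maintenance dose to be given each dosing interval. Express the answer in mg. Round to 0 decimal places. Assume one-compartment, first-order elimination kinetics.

105 mg

k = ln2 / t½ = 0.693147 / 31.5 = 0.02200 h⁻¹
CL = k × Vd = 0.02200 × 44.7 = 0.9834 L/h
At steady state, Dose/τ = Css × CL.
Dose = Css × CL × τ = 7.19 × 0.9834 × 14.8 = 104.6 mg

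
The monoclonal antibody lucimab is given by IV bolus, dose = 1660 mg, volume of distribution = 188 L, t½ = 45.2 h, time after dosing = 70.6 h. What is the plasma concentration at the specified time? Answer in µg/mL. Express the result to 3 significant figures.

C₀ = Dose / Vd = 1660 / 188 = 8.830 mg/L
k = ln2 / t½ = 0.693147 / 45.2 = 0.01534 h⁻¹
C = C₀ · e^(−k·t) = 8.830 × e^(−0.01534 × 70.6)
  = 8.830 × 0.3386 = 2.990 mg/L
(2.990 mg/L = 2.990 µg/mL)

2.99 µg/mL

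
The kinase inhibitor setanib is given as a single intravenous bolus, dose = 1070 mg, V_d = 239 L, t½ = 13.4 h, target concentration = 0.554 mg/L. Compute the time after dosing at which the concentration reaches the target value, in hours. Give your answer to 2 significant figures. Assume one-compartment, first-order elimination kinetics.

40 h

C₀ = Dose / Vd = 1070 / 239 = 4.477 mg/L
k = ln2 / t½ = 0.693147 / 13.4 = 0.05173 h⁻¹
t = ln(C₀ / C) / k = ln(4.477 / 0.554) / 0.05173
  = ln(8.081) / 0.05173 = 2.090 / 0.05173 = 40.40 h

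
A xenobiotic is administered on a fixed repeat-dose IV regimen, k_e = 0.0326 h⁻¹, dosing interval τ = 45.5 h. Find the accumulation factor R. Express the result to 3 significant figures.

e^(−kτ) = e^(−0.03260 × 45.5) = 0.2269
Accumulation ratio R = 1 / (1 − e^(−kτ)) = 1 / (1 − 0.2269) = 1.293

1.29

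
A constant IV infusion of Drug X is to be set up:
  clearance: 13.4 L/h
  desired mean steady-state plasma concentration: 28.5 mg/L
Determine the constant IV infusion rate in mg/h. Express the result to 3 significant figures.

At steady state, infusion rate R₀ = Css × CL = 28.5 × 13.40 = 381.9 mg/h

382 mg/h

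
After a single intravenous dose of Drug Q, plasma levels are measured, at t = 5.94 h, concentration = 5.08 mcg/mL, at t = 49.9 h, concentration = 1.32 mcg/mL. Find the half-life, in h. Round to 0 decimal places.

k = ln(C₁/C₂) / (t₂ − t₁) = ln(5.08/1.32) / (49.9 − 5.94)
  = 1.348 / 43.96 = 0.03066 h⁻¹
t½ = ln2 / k = 0.693147 / 0.03066 = 22.61 h

23 h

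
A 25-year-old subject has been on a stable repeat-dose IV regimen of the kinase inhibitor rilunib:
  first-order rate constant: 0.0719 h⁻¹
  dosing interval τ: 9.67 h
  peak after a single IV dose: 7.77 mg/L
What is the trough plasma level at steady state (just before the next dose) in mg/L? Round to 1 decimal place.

7.7 mg/L

e^(−kτ) = e^(−0.07190 × 9.67) = 0.4989
Accumulation ratio R = 1 / (1 − e^(−kτ)) = 1 / (1 − 0.4989) = 1.996
Steady-state trough = C₀ × R × e^(−kτ) = 7.77 × 1.996 × 0.4989 = 7.737 mg/L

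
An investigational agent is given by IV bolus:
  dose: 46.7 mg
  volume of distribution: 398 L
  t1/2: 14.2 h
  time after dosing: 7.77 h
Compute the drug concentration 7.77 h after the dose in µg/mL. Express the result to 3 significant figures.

C₀ = Dose / Vd = 46.70 / 398 = 0.1173 mg/L
k = ln2 / t½ = 0.693147 / 14.2 = 0.04881 h⁻¹
C = C₀ · e^(−k·t) = 0.1173 × e^(−0.04881 × 7.77)
  = 0.1173 × 0.6844 = 0.08028 mg/L
(0.08028 mg/L = 0.08028 µg/mL)

0.0803 µg/mL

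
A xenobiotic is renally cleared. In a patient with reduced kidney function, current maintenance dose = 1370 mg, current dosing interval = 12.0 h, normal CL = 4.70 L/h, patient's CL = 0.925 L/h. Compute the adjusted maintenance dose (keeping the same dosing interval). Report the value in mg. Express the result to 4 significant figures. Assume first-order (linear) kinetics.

To keep the same average steady-state level, dosing rate must scale with clearance.
CL ratio = 0.925 / 4.70 = 0.1968
New dose (same interval) = 1370 × 0.1968 = 269.6 mg

269.6 mg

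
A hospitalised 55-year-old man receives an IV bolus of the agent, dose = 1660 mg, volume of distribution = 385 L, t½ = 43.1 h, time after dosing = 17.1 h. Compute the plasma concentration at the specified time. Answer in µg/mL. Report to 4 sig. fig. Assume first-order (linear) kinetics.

3.275 µg/mL

C₀ = Dose / Vd = 1660 / 385 = 4.312 mg/L
k = ln2 / t½ = 0.693147 / 43.1 = 0.01608 h⁻¹
C = C₀ · e^(−k·t) = 4.312 × e^(−0.01608 × 17.1)
  = 4.312 × 0.7596 = 3.275 mg/L
(3.275 mg/L = 3.275 µg/mL)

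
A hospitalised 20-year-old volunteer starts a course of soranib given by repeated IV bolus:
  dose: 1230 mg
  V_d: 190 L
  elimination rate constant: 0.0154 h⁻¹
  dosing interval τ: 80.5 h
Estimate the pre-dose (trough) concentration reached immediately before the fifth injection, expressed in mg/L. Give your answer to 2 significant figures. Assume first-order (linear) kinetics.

2.6 mg/L

C₀ per dose = Dose / Vd = 1230 / 190 = 6.474 mg/L
Fraction remaining after one interval: r = e^(−kτ) = e^(−0.01540 × 80.5) = 0.2895
Before dose 5, 4 doses have been given (aged 1τ, 2τ, 3τ, 4τ).
C_trough = C₀ × (r + r² + … + r^4) = C₀ × r(1−r^4)/(1−r)
        = 6.474 × 0.2895 × (1 − 0.007024) / (1 − 0.2895) = 2.619 mg/L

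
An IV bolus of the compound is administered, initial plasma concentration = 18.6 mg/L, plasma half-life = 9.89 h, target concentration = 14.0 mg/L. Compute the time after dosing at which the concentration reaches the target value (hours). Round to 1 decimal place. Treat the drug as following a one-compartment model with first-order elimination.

4.1 h

k = ln2 / t½ = 0.693147 / 9.89 = 0.07009 h⁻¹
t = ln(C₀ / C) / k = ln(18.60 / 14.0) / 0.07009
  = ln(1.329) / 0.07009 = 0.2844 / 0.07009 = 4.058 h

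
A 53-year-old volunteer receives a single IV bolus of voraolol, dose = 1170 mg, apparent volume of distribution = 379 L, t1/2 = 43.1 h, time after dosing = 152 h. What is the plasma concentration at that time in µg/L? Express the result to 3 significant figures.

268 µg/L

C₀ = Dose / Vd = 1170 / 379 = 3.087 mg/L
k = ln2 / t½ = 0.693147 / 43.1 = 0.01608 h⁻¹
C = C₀ · e^(−k·t) = 3.087 × e^(−0.01608 × 152)
  = 3.087 × 0.08680 = 0.2680 mg/L
Convert: 0.2680 mg/L × 1000 = 268.0 µg/L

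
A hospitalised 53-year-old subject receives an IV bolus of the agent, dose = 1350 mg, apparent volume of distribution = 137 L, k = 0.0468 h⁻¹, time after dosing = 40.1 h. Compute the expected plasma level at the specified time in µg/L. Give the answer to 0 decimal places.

1509 µg/L

C₀ = Dose / Vd = 1350 / 137 = 9.854 mg/L
C = C₀ · e^(−k·t) = 9.854 × e^(−0.04680 × 40.1)
  = 9.854 × 0.1531 = 1.509 mg/L
Convert: 1.509 mg/L × 1000 = 1509 µg/L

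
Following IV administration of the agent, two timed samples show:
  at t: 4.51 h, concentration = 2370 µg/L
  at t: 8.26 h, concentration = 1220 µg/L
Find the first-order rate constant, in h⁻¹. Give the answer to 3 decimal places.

k = ln(C₁/C₂) / (t₂ − t₁) = ln(2370/1220) / (8.26 − 4.51)
  = 0.6640 / 3.750 = 0.1771 h⁻¹

0.177 h⁻¹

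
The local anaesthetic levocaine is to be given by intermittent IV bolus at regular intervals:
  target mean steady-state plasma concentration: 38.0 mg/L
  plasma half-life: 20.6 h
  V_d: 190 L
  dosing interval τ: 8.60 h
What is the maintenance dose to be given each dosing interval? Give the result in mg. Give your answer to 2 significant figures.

2100 mg

k = ln2 / t½ = 0.693147 / 20.6 = 0.03365 h⁻¹
CL = k × Vd = 0.03365 × 190 = 6.394 L/h
At steady state, Dose/τ = Css × CL.
Dose = Css × CL × τ = 38.0 × 6.394 × 8.60 = 2090 mg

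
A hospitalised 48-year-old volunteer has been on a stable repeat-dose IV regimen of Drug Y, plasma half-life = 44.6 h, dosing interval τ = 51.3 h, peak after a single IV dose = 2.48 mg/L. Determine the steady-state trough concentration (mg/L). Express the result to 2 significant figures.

k = ln2 / t½ = 0.693147 / 44.6 = 0.01554 h⁻¹
e^(−kτ) = e^(−0.01554 × 51.3) = 0.4506
Accumulation ratio R = 1 / (1 − e^(−kτ)) = 1 / (1 − 0.4506) = 1.820
Steady-state trough = C₀ × R × e^(−kτ) = 2.48 × 1.820 × 0.4506 = 2.034 mg/L

2.0 mg/L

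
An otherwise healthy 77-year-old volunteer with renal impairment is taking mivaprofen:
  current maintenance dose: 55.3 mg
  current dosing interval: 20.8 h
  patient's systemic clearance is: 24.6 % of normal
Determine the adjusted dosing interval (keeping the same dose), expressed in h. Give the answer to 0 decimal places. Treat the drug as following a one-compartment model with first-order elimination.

85 h

To keep the same average steady-state level, dosing rate must scale with clearance.
CL ratio = 24.6 / 100 = 0.2460
New interval (same dose) = 20.8 / 0.2460 = 84.55 h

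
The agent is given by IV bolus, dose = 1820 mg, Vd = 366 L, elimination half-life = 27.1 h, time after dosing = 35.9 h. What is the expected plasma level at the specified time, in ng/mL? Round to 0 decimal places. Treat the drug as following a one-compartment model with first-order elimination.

C₀ = Dose / Vd = 1820 / 366 = 4.973 mg/L
k = ln2 / t½ = 0.693147 / 27.1 = 0.02558 h⁻¹
C = C₀ · e^(−k·t) = 4.973 × e^(−0.02558 × 35.9)
  = 4.973 × 0.3992 = 1.985 mg/L
Convert: 1.985 mg/L × 1000 = 1985 ng/mL

1985 ng/mL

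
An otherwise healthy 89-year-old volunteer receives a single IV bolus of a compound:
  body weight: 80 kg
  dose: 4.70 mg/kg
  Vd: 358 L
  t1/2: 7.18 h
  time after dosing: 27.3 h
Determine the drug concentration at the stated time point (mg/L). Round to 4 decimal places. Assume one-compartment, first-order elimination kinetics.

Total dose = 4.70 × 80 = 376.0 mg
C₀ = Dose / Vd = 376.0 / 358 = 1.050 mg/L
k = ln2 / t½ = 0.693147 / 7.18 = 0.09654 h⁻¹
C = C₀ · e^(−k·t) = 1.050 × e^(−0.09654 × 27.3)
  = 1.050 × 0.07168 = 0.07526 mg/L

0.0753 mg/L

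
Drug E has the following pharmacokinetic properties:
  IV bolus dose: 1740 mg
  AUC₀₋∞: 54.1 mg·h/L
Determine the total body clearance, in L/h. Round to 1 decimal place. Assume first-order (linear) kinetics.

CL = Dose / AUC = 1740 / 54.1 = 32.16 L/h

32.2 L/h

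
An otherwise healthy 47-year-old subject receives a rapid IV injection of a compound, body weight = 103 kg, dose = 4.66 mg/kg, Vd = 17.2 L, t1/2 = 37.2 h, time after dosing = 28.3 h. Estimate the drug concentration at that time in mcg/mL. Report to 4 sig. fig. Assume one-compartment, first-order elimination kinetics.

Total dose = 4.66 × 103 = 480.0 mg
C₀ = Dose / Vd = 480.0 / 17.2 = 27.91 mg/L
k = ln2 / t½ = 0.693147 / 37.2 = 0.01863 h⁻¹
C = C₀ · e^(−k·t) = 27.91 × e^(−0.01863 × 28.3)
  = 27.91 × 0.5902 = 16.47 mg/L
(16.47 mg/L = 16.47 mcg/mL)

16.47 mcg/mL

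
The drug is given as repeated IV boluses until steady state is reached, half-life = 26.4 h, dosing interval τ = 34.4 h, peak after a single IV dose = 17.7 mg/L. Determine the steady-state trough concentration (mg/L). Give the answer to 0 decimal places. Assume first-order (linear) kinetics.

12 mg/L

k = ln2 / t½ = 0.693147 / 26.4 = 0.02626 h⁻¹
e^(−kτ) = e^(−0.02626 × 34.4) = 0.4052
Accumulation ratio R = 1 / (1 − e^(−kτ)) = 1 / (1 − 0.4052) = 1.681
Steady-state trough = C₀ × R × e^(−kτ) = 17.7 × 1.681 × 0.4052 = 12.06 mg/L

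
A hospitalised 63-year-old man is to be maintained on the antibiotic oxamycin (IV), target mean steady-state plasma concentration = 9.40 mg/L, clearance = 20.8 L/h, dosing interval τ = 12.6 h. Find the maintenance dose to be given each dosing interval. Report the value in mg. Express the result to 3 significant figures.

2460 mg

At steady state, Dose/τ = Css × CL.
Dose = Css × CL × τ = 9.40 × 20.80 × 12.6 = 2464 mg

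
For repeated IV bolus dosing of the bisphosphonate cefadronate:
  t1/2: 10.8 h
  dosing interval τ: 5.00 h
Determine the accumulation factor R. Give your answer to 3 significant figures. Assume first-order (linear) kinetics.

3.64

k = ln2 / t½ = 0.693147 / 10.8 = 0.06418 h⁻¹
e^(−kτ) = e^(−0.06418 × 5.00) = 0.7255
Accumulation ratio R = 1 / (1 − e^(−kτ)) = 1 / (1 − 0.7255) = 3.643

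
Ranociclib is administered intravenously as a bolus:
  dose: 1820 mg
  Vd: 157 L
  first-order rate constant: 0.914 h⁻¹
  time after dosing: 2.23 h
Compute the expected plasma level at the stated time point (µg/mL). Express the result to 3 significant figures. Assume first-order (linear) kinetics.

1.51 µg/mL

C₀ = Dose / Vd = 1820 / 157 = 11.59 mg/L
C = C₀ · e^(−k·t) = 11.59 × e^(−0.9140 × 2.23)
  = 11.59 × 0.1303 = 1.510 mg/L
(1.510 mg/L = 1.510 µg/mL)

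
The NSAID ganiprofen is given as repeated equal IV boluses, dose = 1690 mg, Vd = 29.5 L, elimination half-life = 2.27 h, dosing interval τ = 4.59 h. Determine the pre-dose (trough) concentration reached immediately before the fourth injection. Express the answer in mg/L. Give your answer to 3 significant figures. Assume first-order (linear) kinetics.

18.4 mg/L

C₀ per dose = Dose / Vd = 1690 / 29.5 = 57.29 mg/L
k = ln2 / t½ = 0.693147 / 2.27 = 0.3054 h⁻¹
Fraction remaining after one interval: r = e^(−kτ) = e^(−0.3054 × 4.59) = 0.2462
Before dose 4, 3 doses have been given (aged 1τ, 2τ, 3τ).
C_trough = C₀ × (r + r² + … + r^3) = C₀ × r(1−r^3)/(1−r)
        = 57.29 × 0.2462 × (1 − 0.01492) / (1 − 0.2462) = 18.43 mg/L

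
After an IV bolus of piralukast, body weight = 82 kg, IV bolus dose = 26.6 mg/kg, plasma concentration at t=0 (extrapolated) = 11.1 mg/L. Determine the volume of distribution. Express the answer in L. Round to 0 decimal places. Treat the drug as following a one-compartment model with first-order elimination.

197 L

Dose = 26.6 × 82 = 2181 mg
Vd = Dose / C₀ = 2181 / 11.1 = 196.5 L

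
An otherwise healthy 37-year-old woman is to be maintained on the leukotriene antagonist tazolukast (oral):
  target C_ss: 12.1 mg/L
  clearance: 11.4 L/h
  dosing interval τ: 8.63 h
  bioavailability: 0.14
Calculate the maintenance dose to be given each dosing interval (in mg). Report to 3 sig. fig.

8500 mg

At steady state, F × (Dose/τ) = Css × CL.
Dose = Css × CL × τ / F = 12.1 × 11.40 × 8.63 / 0.14 = 8503 mg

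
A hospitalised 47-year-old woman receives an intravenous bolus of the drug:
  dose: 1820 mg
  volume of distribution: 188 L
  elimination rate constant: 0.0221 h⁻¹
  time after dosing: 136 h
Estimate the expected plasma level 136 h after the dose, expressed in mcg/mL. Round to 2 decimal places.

C₀ = Dose / Vd = 1820 / 188 = 9.681 mg/L
C = C₀ · e^(−k·t) = 9.681 × e^(−0.02210 × 136)
  = 9.681 × 0.04951 = 0.4793 mg/L
(0.4793 mg/L = 0.4793 mcg/mL)

0.48 mcg/mL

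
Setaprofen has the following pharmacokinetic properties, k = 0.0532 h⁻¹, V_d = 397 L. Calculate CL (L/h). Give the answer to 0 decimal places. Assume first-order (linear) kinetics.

21 L/h

CL = k × Vd = 0.0532 × 397 = 21.12 L/h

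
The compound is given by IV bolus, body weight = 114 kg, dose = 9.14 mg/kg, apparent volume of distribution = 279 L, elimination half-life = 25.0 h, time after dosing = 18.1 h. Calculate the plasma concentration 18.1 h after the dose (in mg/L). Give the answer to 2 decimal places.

Total dose = 9.14 × 114 = 1042 mg
C₀ = Dose / Vd = 1042 / 279 = 3.735 mg/L
k = ln2 / t½ = 0.693147 / 25.0 = 0.02773 h⁻¹
C = C₀ · e^(−k·t) = 3.735 × e^(−0.02773 × 18.1)
  = 3.735 × 0.6054 = 2.261 mg/L

2.26 mg/L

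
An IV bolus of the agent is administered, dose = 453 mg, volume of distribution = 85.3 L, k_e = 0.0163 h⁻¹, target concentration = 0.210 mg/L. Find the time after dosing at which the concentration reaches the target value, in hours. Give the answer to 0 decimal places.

198 h

C₀ = Dose / Vd = 453.0 / 85.3 = 5.311 mg/L
t = ln(C₀ / C) / k = ln(5.311 / 0.210) / 0.01630
  = ln(25.29) / 0.01630 = 3.230 / 0.01630 = 198.2 h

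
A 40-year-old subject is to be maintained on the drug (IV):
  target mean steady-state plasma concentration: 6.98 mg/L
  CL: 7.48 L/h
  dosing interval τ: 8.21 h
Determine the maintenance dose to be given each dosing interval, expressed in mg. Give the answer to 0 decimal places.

At steady state, Dose/τ = Css × CL.
Dose = Css × CL × τ = 6.98 × 7.480 × 8.21 = 428.6 mg

429 mg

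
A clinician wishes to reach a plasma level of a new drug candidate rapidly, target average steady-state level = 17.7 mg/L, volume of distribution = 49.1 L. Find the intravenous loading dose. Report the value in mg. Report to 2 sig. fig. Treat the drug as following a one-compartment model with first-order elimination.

LD = Css × Vd = 17.7 × 49.1 = 869.1 mg

870 mg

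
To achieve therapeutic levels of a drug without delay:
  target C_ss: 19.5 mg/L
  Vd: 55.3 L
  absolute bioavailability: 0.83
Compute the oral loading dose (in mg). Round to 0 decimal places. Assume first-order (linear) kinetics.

1299 mg

LD = Css × Vd / F = 19.5 × 55.3 / 0.83 = 1299 mg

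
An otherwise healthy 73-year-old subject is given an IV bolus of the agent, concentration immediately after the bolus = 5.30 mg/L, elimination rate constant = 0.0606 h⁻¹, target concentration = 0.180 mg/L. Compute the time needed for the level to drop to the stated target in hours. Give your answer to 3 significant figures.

55.8 h

t = ln(C₀ / C) / k = ln(5.300 / 0.180) / 0.06060
  = ln(29.44) / 0.06060 = 3.382 / 0.06060 = 55.81 h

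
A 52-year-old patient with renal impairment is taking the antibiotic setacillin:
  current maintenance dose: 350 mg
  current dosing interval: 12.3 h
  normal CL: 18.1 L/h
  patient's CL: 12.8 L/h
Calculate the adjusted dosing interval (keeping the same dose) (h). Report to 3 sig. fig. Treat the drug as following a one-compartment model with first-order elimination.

17.4 h

To keep the same average steady-state level, dosing rate must scale with clearance.
CL ratio = 12.8 / 18.1 = 0.7072
New interval (same dose) = 12.3 / 0.7072 = 17.39 h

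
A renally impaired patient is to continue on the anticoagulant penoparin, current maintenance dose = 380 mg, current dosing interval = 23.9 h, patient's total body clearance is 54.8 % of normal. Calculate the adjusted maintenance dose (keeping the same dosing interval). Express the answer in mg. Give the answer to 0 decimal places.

To keep the same average steady-state level, dosing rate must scale with clearance.
CL ratio = 54.8 / 100 = 0.5480
New dose (same interval) = 380 × 0.5480 = 208.2 mg

208 mg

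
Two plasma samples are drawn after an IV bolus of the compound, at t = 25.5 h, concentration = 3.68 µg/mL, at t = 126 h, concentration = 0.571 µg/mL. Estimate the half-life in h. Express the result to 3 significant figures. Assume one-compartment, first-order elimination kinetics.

k = ln(C₁/C₂) / (t₂ − t₁) = ln(3.68/0.571) / (126 − 25.5)
  = 1.863 / 100.5 = 0.01854 h⁻¹
t½ = ln2 / k = 0.693147 / 0.01854 = 37.39 h

37.4 h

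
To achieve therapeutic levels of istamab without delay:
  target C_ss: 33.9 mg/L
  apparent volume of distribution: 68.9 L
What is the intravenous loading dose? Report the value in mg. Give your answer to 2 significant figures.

LD = Css × Vd = 33.9 × 68.9 = 2336 mg

2300 mg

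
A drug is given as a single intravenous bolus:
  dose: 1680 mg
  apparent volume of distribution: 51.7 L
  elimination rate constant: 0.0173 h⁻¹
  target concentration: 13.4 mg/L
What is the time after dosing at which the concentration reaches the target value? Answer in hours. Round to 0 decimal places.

51 h

C₀ = Dose / Vd = 1680 / 51.7 = 32.50 mg/L
t = ln(C₀ / C) / k = ln(32.50 / 13.4) / 0.01730
  = ln(2.425) / 0.01730 = 0.8858 / 0.01730 = 51.20 h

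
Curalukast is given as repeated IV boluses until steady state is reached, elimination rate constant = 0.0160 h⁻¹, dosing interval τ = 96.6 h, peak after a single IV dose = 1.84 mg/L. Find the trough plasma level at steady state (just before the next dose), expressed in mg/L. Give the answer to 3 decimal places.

0.499 mg/L

e^(−kτ) = e^(−0.01600 × 96.6) = 0.2132
Accumulation ratio R = 1 / (1 − e^(−kτ)) = 1 / (1 − 0.2132) = 1.271
Steady-state trough = C₀ × R × e^(−kτ) = 1.84 × 1.271 × 0.2132 = 0.4986 mg/L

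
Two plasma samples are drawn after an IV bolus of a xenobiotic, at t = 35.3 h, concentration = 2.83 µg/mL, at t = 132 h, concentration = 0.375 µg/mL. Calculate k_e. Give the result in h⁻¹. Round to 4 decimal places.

0.0209 h⁻¹

k = ln(C₁/C₂) / (t₂ − t₁) = ln(2.83/0.375) / (132 − 35.3)
  = 2.021 / 96.70 = 0.02090 h⁻¹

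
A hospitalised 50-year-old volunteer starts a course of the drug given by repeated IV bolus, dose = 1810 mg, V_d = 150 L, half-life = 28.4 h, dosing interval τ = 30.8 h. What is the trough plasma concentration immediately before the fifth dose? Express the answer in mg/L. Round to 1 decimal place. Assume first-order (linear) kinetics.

10.2 mg/L

C₀ per dose = Dose / Vd = 1810 / 150 = 12.07 mg/L
k = ln2 / t½ = 0.693147 / 28.4 = 0.02441 h⁻¹
Fraction remaining after one interval: r = e^(−kτ) = e^(−0.02441 × 30.8) = 0.4715
Before dose 5, 4 doses have been given (aged 1τ, 2τ, 3τ, 4τ).
C_trough = C₀ × (r + r² + … + r^4) = C₀ × r(1−r^4)/(1−r)
        = 12.07 × 0.4715 × (1 − 0.04942) / (1 − 0.4715) = 10.24 mg/L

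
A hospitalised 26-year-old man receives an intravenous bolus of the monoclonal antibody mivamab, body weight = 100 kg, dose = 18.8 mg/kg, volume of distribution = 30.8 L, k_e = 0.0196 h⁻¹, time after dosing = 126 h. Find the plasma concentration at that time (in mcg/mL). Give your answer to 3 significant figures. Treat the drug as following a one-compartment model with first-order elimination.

5.17 mcg/mL

Total dose = 18.8 × 100 = 1880 mg
C₀ = Dose / Vd = 1880 / 30.8 = 61.04 mg/L
C = C₀ · e^(−k·t) = 61.04 × e^(−0.01960 × 126)
  = 61.04 × 0.08462 = 5.165 mg/L
(5.165 mg/L = 5.165 mcg/mL)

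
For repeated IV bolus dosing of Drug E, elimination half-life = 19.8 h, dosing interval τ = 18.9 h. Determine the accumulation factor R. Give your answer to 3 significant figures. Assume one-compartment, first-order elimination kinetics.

2.07

k = ln2 / t½ = 0.693147 / 19.8 = 0.03501 h⁻¹
e^(−kτ) = e^(−0.03501 × 18.9) = 0.5160
Accumulation ratio R = 1 / (1 − e^(−kτ)) = 1 / (1 − 0.5160) = 2.066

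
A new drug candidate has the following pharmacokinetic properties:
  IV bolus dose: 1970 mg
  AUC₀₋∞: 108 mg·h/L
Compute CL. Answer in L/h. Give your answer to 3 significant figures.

CL = Dose / AUC = 1970 / 108 = 18.24 L/h

18.2 L/h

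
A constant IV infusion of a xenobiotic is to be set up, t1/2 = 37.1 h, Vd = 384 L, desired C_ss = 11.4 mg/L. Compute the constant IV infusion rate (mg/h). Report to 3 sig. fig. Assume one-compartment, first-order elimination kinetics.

81.8 mg/h

k = ln2 / t½ = 0.693147 / 37.1 = 0.01868 h⁻¹
CL = k × Vd = 0.01868 × 384 = 7.173 L/h
At steady state, infusion rate R₀ = Css × CL = 11.4 × 7.173 = 81.77 mg/h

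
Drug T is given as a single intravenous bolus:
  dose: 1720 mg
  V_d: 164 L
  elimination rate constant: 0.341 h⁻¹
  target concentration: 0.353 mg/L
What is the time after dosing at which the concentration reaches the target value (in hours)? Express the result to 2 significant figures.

9.9 h

C₀ = Dose / Vd = 1720 / 164 = 10.49 mg/L
t = ln(C₀ / C) / k = ln(10.49 / 0.353) / 0.3410
  = ln(29.72) / 0.3410 = 3.392 / 0.3410 = 9.947 h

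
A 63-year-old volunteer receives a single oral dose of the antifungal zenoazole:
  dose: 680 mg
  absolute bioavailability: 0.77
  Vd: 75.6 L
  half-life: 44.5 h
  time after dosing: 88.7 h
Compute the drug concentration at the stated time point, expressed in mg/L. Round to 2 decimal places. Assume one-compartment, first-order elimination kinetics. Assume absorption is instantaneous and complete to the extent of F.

1.74 mg/L

Amount reaching circulation = F × Dose = 0.77 × 680.0 = 523.6 mg
C₀ = F·Dose / Vd = 523.6 / 75.6 = 6.926 mg/L
k = ln2 / t½ = 0.693147 / 44.5 = 0.01558 h⁻¹
C = C₀ · e^(−k·t) = 6.926 × e^(−0.01558 × 88.7)
  = 6.926 × 0.2511 = 1.739 mg/L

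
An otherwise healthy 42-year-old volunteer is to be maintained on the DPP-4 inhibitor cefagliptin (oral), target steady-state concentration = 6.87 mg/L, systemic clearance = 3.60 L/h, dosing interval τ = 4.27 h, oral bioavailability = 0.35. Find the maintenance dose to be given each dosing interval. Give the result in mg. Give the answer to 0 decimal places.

302 mg

At steady state, F × (Dose/τ) = Css × CL.
Dose = Css × CL × τ / F = 6.87 × 3.600 × 4.27 / 0.35 = 301.7 mg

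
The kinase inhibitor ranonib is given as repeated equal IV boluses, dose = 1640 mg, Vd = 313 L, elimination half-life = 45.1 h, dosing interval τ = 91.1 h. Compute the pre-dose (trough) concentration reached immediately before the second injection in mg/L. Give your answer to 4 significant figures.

1.292 mg/L

C₀ per dose = Dose / Vd = 1640 / 313 = 5.240 mg/L
k = ln2 / t½ = 0.693147 / 45.1 = 0.01537 h⁻¹
Fraction remaining after one interval: r = e^(−kτ) = e^(−0.01537 × 91.1) = 0.2465
Before dose 2, 1 dose has been given (aged 1τ).
C_trough = C₀ × r = 5.240 × 0.2465 = 1.292 mg/L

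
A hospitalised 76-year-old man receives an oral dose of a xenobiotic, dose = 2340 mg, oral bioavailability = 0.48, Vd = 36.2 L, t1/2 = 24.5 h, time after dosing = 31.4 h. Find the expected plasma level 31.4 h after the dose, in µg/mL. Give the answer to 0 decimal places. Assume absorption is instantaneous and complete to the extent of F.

13 µg/mL

Amount reaching circulation = F × Dose = 0.48 × 2340 = 1123 mg
C₀ = F·Dose / Vd = 1123 / 36.2 = 31.02 mg/L
k = ln2 / t½ = 0.693147 / 24.5 = 0.02829 h⁻¹
C = C₀ · e^(−k·t) = 31.02 × e^(−0.02829 × 31.4)
  = 31.02 × 0.4114 = 12.76 mg/L
(12.76 mg/L = 12.76 µg/mL)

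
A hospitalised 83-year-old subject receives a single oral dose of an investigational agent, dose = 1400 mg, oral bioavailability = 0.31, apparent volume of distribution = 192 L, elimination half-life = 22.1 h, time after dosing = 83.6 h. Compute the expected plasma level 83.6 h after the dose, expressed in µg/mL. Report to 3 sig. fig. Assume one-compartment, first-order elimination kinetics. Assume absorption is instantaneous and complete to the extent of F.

0.164 µg/mL

Amount reaching circulation = F × Dose = 0.31 × 1400 = 434.0 mg
C₀ = F·Dose / Vd = 434.0 / 192 = 2.260 mg/L
k = ln2 / t½ = 0.693147 / 22.1 = 0.03136 h⁻¹
C = C₀ · e^(−k·t) = 2.260 × e^(−0.03136 × 83.6)
  = 2.260 × 0.07268 = 0.1643 mg/L
(0.1643 mg/L = 0.1643 µg/mL)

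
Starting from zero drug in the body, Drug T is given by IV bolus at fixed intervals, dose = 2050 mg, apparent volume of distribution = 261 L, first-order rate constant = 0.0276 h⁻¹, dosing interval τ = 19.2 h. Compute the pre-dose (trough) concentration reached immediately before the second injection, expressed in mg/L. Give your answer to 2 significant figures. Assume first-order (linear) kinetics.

C₀ per dose = Dose / Vd = 2050 / 261 = 7.854 mg/L
Fraction remaining after one interval: r = e^(−kτ) = e^(−0.02760 × 19.2) = 0.5887
Before dose 2, 1 dose has been given (aged 1τ).
C_trough = C₀ × r = 7.854 × 0.5887 = 4.624 mg/L

4.6 mg/L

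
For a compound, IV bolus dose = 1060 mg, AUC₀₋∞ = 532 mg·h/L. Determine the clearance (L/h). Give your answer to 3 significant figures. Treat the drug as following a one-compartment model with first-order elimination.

1.99 L/h

CL = Dose / AUC = 1060 / 532 = 1.992 L/h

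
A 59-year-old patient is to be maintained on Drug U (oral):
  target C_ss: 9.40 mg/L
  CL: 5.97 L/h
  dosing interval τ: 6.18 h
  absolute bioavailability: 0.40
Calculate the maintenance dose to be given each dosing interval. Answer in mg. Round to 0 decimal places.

867 mg

At steady state, F × (Dose/τ) = Css × CL.
Dose = Css × CL × τ / F = 9.40 × 5.970 × 6.18 / 0.40 = 867.0 mg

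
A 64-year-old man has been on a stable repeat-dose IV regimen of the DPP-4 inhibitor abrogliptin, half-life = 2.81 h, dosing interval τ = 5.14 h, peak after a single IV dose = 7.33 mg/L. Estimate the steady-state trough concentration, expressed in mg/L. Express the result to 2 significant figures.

2.9 mg/L

k = ln2 / t½ = 0.693147 / 2.81 = 0.2467 h⁻¹
e^(−kτ) = e^(−0.2467 × 5.14) = 0.2814
Accumulation ratio R = 1 / (1 − e^(−kτ)) = 1 / (1 − 0.2814) = 1.392
Steady-state trough = C₀ × R × e^(−kτ) = 7.33 × 1.392 × 0.2814 = 2.871 mg/L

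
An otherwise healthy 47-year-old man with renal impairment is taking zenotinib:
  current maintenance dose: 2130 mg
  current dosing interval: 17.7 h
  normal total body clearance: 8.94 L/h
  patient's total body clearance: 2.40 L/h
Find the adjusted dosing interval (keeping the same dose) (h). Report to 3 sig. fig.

To keep the same average steady-state level, dosing rate must scale with clearance.
CL ratio = 2.40 / 8.94 = 0.2685
New interval (same dose) = 17.7 / 0.2685 = 65.92 h

65.9 h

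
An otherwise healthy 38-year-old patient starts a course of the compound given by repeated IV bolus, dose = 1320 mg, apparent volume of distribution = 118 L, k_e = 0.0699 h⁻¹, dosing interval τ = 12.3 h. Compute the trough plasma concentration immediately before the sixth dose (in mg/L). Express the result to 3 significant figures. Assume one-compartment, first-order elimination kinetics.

8.10 mg/L

C₀ per dose = Dose / Vd = 1320 / 118 = 11.19 mg/L
Fraction remaining after one interval: r = e^(−kτ) = e^(−0.06990 × 12.3) = 0.4233
Before dose 6, 5 doses have been given (aged 1τ, 2τ, 3τ, 4τ, 5τ).
C_trough = C₀ × (r + r² + … + r^5) = C₀ × r(1−r^5)/(1−r)
        = 11.19 × 0.4233 × (1 − 0.01359) / (1 − 0.4233) = 8.102 mg/L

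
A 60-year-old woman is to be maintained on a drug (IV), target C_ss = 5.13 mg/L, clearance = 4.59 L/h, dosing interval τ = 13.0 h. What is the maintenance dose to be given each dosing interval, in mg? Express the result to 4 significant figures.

At steady state, Dose/τ = Css × CL.
Dose = Css × CL × τ = 5.13 × 4.590 × 13.0 = 306.1 mg

306.1 mg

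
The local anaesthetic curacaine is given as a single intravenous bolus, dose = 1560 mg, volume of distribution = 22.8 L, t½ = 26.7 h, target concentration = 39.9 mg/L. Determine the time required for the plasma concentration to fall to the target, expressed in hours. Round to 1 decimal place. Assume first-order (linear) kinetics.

20.8 h

C₀ = Dose / Vd = 1560 / 22.8 = 68.42 mg/L
k = ln2 / t½ = 0.693147 / 26.7 = 0.02596 h⁻¹
t = ln(C₀ / C) / k = ln(68.42 / 39.9) / 0.02596
  = ln(1.715) / 0.02596 = 0.5394 / 0.02596 = 20.78 h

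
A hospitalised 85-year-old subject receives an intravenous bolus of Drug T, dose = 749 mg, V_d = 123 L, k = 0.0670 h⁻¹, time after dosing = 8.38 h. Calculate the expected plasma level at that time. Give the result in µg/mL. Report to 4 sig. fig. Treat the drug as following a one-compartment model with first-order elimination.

C₀ = Dose / Vd = 749.0 / 123 = 6.089 mg/L
C = C₀ · e^(−k·t) = 6.089 × e^(−0.06700 × 8.38)
  = 6.089 × 0.5704 = 3.473 mg/L
(3.473 mg/L = 3.473 µg/mL)

3.473 µg/mL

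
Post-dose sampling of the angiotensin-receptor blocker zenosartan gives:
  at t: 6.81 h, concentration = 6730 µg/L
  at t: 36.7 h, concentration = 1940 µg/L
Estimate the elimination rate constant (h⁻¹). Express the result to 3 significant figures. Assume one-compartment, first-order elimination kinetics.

k = ln(C₁/C₂) / (t₂ − t₁) = ln(6730/1940) / (36.7 − 6.81)
  = 1.244 / 29.89 = 0.04162 h⁻¹

0.0416 h⁻¹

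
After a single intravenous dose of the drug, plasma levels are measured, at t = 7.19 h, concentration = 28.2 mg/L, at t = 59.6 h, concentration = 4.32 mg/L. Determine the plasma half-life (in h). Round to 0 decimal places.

k = ln(C₁/C₂) / (t₂ − t₁) = ln(28.2/4.32) / (59.6 − 7.19)
  = 1.876 / 52.41 = 0.03579 h⁻¹
t½ = ln2 / k = 0.693147 / 0.03579 = 19.37 h

19 h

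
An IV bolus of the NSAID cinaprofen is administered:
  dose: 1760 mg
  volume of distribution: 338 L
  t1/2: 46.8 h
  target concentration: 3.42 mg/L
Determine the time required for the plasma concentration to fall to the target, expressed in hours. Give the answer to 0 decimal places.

28 h

C₀ = Dose / Vd = 1760 / 338 = 5.207 mg/L
k = ln2 / t½ = 0.693147 / 46.8 = 0.01481 h⁻¹
t = ln(C₀ / C) / k = ln(5.207 / 3.42) / 0.01481
  = ln(1.523) / 0.01481 = 0.4207 / 0.01481 = 28.41 h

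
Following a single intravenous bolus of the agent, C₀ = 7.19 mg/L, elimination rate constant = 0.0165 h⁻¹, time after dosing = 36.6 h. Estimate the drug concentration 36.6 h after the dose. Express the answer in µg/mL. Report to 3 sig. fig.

3.93 µg/mL

C = C₀ · e^(−k·t) = 7.190 × e^(−0.01650 × 36.6)
  = 7.190 × 0.5467 = 3.931 mg/L
(3.931 mg/L = 3.931 µg/mL)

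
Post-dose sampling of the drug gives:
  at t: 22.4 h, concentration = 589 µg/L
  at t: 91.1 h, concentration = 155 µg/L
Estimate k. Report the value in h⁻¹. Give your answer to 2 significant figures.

0.019 h⁻¹

k = ln(C₁/C₂) / (t₂ − t₁) = ln(589/155) / (91.1 − 22.4)
  = 1.335 / 68.70 = 0.01943 h⁻¹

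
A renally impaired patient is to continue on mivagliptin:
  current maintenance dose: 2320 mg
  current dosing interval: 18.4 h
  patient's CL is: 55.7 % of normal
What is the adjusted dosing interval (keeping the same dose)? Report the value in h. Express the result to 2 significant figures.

To keep the same average steady-state level, dosing rate must scale with clearance.
CL ratio = 55.7 / 100 = 0.5570
New interval (same dose) = 18.4 / 0.5570 = 33.03 h

33 h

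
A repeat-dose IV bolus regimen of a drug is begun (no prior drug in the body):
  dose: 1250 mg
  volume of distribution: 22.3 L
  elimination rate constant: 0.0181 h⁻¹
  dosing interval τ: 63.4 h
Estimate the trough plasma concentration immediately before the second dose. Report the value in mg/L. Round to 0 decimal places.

18 mg/L

C₀ per dose = Dose / Vd = 1250 / 22.3 = 56.05 mg/L
Fraction remaining after one interval: r = e^(−kτ) = e^(−0.01810 × 63.4) = 0.3174
Before dose 2, 1 dose has been given (aged 1τ).
C_trough = C₀ × r = 56.05 × 0.3174 = 17.79 mg/L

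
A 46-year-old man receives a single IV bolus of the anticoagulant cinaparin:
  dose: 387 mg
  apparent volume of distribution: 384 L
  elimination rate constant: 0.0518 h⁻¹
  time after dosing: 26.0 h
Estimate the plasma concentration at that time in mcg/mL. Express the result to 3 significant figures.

0.262 mcg/mL

C₀ = Dose / Vd = 387.0 / 384 = 1.008 mg/L
C = C₀ · e^(−k·t) = 1.008 × e^(−0.05180 × 26.0)
  = 1.008 × 0.2601 = 0.2622 mg/L
(0.2622 mg/L = 0.2622 mcg/mL)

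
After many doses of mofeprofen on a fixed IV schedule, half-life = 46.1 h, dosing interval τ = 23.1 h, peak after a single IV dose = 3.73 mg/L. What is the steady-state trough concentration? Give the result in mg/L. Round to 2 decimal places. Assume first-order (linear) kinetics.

k = ln2 / t½ = 0.693147 / 46.1 = 0.01504 h⁻¹
e^(−kτ) = e^(−0.01504 × 23.1) = 0.7065
Accumulation ratio R = 1 / (1 − e^(−kτ)) = 1 / (1 − 0.7065) = 3.407
Steady-state trough = C₀ × R × e^(−kτ) = 3.73 × 3.407 × 0.7065 = 8.978 mg/L

8.98 mg/L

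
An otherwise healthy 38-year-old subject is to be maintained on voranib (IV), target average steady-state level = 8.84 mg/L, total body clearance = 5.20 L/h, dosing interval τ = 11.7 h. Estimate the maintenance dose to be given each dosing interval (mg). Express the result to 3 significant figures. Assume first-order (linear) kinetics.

538 mg

At steady state, Dose/τ = Css × CL.
Dose = Css × CL × τ = 8.84 × 5.200 × 11.7 = 537.8 mg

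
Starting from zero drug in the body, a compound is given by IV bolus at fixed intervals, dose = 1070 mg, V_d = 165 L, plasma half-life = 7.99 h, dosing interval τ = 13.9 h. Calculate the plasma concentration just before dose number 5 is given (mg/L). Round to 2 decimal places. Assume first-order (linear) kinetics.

2.75 mg/L

C₀ per dose = Dose / Vd = 1070 / 165 = 6.485 mg/L
k = ln2 / t½ = 0.693147 / 7.99 = 0.08675 h⁻¹
Fraction remaining after one interval: r = e^(−kτ) = e^(−0.08675 × 13.9) = 0.2994
Before dose 5, 4 doses have been given (aged 1τ, 2τ, 3τ, 4τ).
C_trough = C₀ × (r + r² + … + r^4) = C₀ × r(1−r^4)/(1−r)
        = 6.485 × 0.2994 × (1 − 0.008035) / (1 − 0.2994) = 2.749 mg/L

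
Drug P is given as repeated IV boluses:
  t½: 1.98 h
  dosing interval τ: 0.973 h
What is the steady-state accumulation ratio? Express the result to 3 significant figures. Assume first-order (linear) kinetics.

k = ln2 / t½ = 0.693147 / 1.98 = 0.3501 h⁻¹
e^(−kτ) = e^(−0.3501 × 0.973) = 0.7113
Accumulation ratio R = 1 / (1 − e^(−kτ)) = 1 / (1 − 0.7113) = 3.464

3.46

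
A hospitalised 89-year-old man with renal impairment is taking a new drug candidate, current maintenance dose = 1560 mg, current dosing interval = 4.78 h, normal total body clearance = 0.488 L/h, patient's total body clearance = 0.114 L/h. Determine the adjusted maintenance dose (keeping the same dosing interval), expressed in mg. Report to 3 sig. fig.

364 mg

To keep the same average steady-state level, dosing rate must scale with clearance.
CL ratio = 0.114 / 0.488 = 0.2336
New dose (same interval) = 1560 × 0.2336 = 364.4 mg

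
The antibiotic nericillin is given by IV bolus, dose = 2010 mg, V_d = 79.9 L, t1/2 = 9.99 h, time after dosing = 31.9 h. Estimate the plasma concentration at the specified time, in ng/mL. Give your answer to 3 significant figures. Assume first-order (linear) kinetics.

C₀ = Dose / Vd = 2010 / 79.9 = 25.16 mg/L
k = ln2 / t½ = 0.693147 / 9.99 = 0.06938 h⁻¹
C = C₀ · e^(−k·t) = 25.16 × e^(−0.06938 × 31.9)
  = 25.16 × 0.1093 = 2.750 mg/L
Convert: 2.750 mg/L × 1000 = 2750 ng/mL

2750 ng/mL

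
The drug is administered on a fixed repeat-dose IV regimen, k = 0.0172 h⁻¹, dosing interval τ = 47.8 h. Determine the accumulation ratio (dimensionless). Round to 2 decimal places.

e^(−kτ) = e^(−0.01720 × 47.8) = 0.4395
Accumulation ratio R = 1 / (1 − e^(−kτ)) = 1 / (1 − 0.4395) = 1.784

1.78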